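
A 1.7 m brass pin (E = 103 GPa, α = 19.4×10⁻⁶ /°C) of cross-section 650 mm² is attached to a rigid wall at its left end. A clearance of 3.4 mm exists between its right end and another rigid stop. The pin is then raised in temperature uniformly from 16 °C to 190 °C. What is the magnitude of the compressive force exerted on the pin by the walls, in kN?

P ≈ 92.1 kN

Free thermal elongation = αΔT L = 19.4×10⁻⁶ × 174 × 1700 = 5.739 mm.
This exceeds the 3.4 mm gap, so the wall pushes back. The portion of expansion that must be recovered elastically is δ_free − gap = 5.739 − 3.4 = 2.339 mm.
That suppressed elongation corresponds to σ = E·Δ/L = 103×10³ × 2.339/1700 = 141.7 MPa.
Force on the wall = σA = 141.7 × 650 mm² = 92.1 kN.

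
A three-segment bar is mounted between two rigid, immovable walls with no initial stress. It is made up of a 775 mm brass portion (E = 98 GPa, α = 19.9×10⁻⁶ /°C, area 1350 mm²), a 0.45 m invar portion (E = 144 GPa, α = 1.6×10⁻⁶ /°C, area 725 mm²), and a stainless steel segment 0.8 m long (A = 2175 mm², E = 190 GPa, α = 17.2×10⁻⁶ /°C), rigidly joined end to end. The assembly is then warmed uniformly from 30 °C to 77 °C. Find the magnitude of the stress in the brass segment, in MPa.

σ ≈ 86 MPa (compressive)

If the supports were absent, the total length change would be Σ αᵢΔT Lᵢ = 19.9×10⁻⁶×47×775 + 1.6×10⁻⁶×47×450 + 17.2×10⁻⁶×47×800 = 1.405 mm.
The walls prevent any net length change, so an axial force P (same in every segment) develops. Compatibility: P · Σ Lᵢ/(AᵢEᵢ) = δ_free.
The series flexibility is Σ Lᵢ/(AᵢEᵢ) = 775/(1350×98×10³) + 450/(725×144×10³) + 800/(2175×190×10³) = 1.21×10⁻⁵ mm/N.
So P = 1.405 / 1.21×10⁻⁵ = 116.1 kN, compressive.
σ_{brass} = P / A = 116100 / 1350 = 86.01 MPa.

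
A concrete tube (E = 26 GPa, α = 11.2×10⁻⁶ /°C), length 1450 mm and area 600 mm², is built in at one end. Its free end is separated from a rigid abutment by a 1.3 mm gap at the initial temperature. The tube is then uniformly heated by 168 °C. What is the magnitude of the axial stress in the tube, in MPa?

σ ≈ 25.6 MPa (compressive)

If the wall were absent the tube would grow by αΔT L = 11.2×10⁻⁶ × 168 × 1450 = 2.728 mm.
This exceeds the 1.3 mm gap, so the wall pushes back. The portion of expansion that must be recovered elastically is δ_free − gap = 2.728 − 1.3 = 1.428 mm.
So σ = E(δ_free − g)/L = 26×10³ × 1.428/1450 = 25.61 MPa.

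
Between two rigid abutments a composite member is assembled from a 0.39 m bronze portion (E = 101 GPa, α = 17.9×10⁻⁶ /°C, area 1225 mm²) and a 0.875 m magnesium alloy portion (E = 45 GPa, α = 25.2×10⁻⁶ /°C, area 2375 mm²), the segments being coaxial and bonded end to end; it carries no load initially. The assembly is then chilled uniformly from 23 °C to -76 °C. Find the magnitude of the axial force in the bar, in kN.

Free thermal contraction of the whole bar: Σ αᵢΔT Lᵢ = 17.9×10⁻⁶×99×390 + 25.2×10⁻⁶×99×875 = 2.874 mm.
The walls prevent any net length change, so an axial force P (same in every segment) develops. Compatibility: P · Σ Lᵢ/(AᵢEᵢ) = δ_free.
The series flexibility is Σ Lᵢ/(AᵢEᵢ) = 390/(1225×101×10³) + 875/(2375×45×10³) = 1.134×10⁻⁵ mm/N.
P = 2.874 / 1.134×10⁻⁵ = 253500 N = 253.5 kN, tensile.

P ≈ 253 kN (tensile)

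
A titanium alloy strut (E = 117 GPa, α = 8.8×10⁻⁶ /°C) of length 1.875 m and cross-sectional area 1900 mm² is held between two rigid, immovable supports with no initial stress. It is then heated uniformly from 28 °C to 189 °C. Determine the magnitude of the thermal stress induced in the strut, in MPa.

The supports are rigid, so the total axial strain is zero. The restrained thermal strain is ε = αΔT = 8.8×10⁻⁶ × 161 = 1416.8×10⁻⁶.
The stress required to suppress this strain is σ = Eε = 117×10³ × 1416.8×10⁻⁶ = 165.8 MPa, compressive since the strut is trying to expand.

σ ≈ 166 MPa (compressive)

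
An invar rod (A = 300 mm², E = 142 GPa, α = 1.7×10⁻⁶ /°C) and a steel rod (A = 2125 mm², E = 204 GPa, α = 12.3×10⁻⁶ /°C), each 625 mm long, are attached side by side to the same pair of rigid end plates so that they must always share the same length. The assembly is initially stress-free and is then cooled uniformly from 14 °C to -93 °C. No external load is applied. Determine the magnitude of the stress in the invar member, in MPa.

σ ≈ 147 MPa (compressive)

Both members must finish at the same length. With the larger α, the steel tends to over-contract; the plates restrain it, putting the steel in tension and the invar in compression. With no external load the two internal forces are equal and opposite, magnitude P.
Setting the final lengths equal and cancelling L: (α₁ − α₂)ΔT = P/(A₁E₁) + P/(A₂E₂).
|α₁ − α₂|·ΔT = 10.6×10⁻⁶ × 107 = 0.001134.
1/(A₁E₁) + 1/(A₂E₂) = 1/(300×142×10³) + 1/(2125×204×10³) = 2.578×10⁻⁸ N⁻¹.
P = 0.001134 / 2.578×10⁻⁸ = 43990 N = 43.99 kN.
σ_{invar} = P/A₁ = 43990/300 = 146.6 MPa, compressive.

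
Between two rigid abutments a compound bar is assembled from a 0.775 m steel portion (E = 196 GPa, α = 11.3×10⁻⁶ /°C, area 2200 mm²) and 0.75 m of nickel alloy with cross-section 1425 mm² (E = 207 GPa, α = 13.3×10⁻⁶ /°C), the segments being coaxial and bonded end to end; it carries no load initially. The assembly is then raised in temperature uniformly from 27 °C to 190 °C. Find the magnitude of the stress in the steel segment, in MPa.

σ ≈ 320 MPa (compressive)

If the supports were absent, the total length change would be Σ αᵢΔT Lᵢ = 11.3×10⁻⁶×163×775 + 13.3×10⁻⁶×163×750 = 3.053 mm.
The rigid supports impose zero overall length change; the single axial force P common to all segments must satisfy P Σ Lᵢ/(AᵢEᵢ) = δ_free.
The series flexibility is Σ Lᵢ/(AᵢEᵢ) = 775/(2200×196×10³) + 750/(1425×207×10³) = 4.34×10⁻⁶ mm/N.
P = 3.053 / 4.34×10⁻⁶ = 703600 N = 703.6 kN, compressive.
σ_{steel} = P / A = 703600 / 2200 = 319.8 MPa.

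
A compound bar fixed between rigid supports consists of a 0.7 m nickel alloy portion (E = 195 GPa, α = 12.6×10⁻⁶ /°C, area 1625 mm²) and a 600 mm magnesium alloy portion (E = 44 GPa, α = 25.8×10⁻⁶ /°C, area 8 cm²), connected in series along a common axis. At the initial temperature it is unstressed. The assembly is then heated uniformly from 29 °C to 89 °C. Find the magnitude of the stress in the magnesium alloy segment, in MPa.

With the walls removed the bar would change length by δ_free = Σ αᵢΔT Lᵢ = 12.6×10⁻⁶×60×700 + 25.8×10⁻⁶×60×600 = 1.458 mm.
The rigid supports impose zero overall length change; the single axial force P common to all segments must satisfy P Σ Lᵢ/(AᵢEᵢ) = δ_free.
The series flexibility is Σ Lᵢ/(AᵢEᵢ) = 700/(1625×195×10³) + 600/(800×44×10³) = 1.925×10⁻⁵ mm/N.
P = 1.458 / 1.925×10⁻⁵ = 75720 N = 75.72 kN, compressive.
σ_{magnesium alloy} = P / A = 75720 / 800 = 94.65 MPa.

σ ≈ 94.7 MPa (compressive)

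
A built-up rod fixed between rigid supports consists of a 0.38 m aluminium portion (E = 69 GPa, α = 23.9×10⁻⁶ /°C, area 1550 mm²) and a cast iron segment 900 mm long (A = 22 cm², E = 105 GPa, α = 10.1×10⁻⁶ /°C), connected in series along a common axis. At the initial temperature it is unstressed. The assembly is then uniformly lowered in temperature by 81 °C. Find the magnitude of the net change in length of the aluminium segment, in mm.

|ΔL| ≈ 0.0336 mm

If the supports were absent, the total length change would be Σ αᵢΔT Lᵢ = 23.9×10⁻⁶×81×380 + 10.1×10⁻⁶×81×900 = 1.472 mm.
Since the ends are fixed, an axial force P builds up, equal in every segment, with P · Σ Lᵢ/(AᵢEᵢ) = δ_free.
The series flexibility is Σ Lᵢ/(AᵢEᵢ) = 380/(1550×69×10³) + 900/(2200×105×10³) = 7.449×10⁻⁶ mm/N.
P = 1.472 / 7.449×10⁻⁶ = 197600 N = 197.6 kN, tensile.
For the aluminium segment, free thermal change = 23.9×10⁻⁶×81×380 = 0.7356 mm and elastic change from P = 197600×380/(1550×69×10³) = 0.7021 mm; these oppose, so the net change is 0.0336 mm (segment shortens).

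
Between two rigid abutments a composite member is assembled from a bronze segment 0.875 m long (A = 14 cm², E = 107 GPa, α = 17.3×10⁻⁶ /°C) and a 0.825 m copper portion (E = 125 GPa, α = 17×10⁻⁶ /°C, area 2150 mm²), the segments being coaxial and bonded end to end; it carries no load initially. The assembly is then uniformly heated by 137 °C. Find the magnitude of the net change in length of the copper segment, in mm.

With the walls removed the bar would change length by δ_free = Σ αᵢΔT Lᵢ = 17.3×10⁻⁶×137×875 + 17×10⁻⁶×137×825 = 3.995 mm.
The walls prevent any net length change, so an axial force P (same in every segment) develops. Compatibility: P · Σ Lᵢ/(AᵢEᵢ) = δ_free.
The series flexibility is Σ Lᵢ/(AᵢEᵢ) = 875/(1400×107×10³) + 825/(2150×125×10³) = 8.911×10⁻⁶ mm/N.
So P = 3.995 / 8.911×10⁻⁶ = 448.4 kN, compressive.
For the copper segment, free thermal change = 17×10⁻⁶×137×825 = 1.921 mm and elastic change from P = 448400×825/(2150×125×10³) = 1.376 mm; these oppose, so the net change is 0.545 mm (segment lengthens).

|ΔL| ≈ 0.545 mm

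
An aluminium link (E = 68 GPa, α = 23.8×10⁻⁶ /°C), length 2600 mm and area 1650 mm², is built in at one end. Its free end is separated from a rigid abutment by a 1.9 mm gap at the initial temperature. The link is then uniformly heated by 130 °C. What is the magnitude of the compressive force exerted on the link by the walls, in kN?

P ≈ 265 kN

Free thermal elongation = αΔT L = 23.8×10⁻⁶ × 130 × 2600 = 8.044 mm.
After closing the 1.9 mm clearance, 8.044 − 1.9 = 6.144 mm of expansion remains to be suppressed by the wall.
That suppressed elongation corresponds to σ = E·Δ/L = 68×10³ × 6.144/2600 = 160.7 MPa.
Force on the wall = σA = 160.7 × 1650 mm² = 265.2 kN.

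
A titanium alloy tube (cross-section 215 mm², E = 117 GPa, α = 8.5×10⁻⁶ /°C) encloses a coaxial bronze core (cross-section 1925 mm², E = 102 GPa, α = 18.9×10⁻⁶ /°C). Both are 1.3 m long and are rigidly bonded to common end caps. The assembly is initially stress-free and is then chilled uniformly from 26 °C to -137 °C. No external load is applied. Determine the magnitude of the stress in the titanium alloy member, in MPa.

Both members must finish at the same length. With the larger α, the bronze tends to over-contract; the plates restrain it, putting the bronze in tension and the titanium alloy in compression. With no external load the two internal forces are equal and opposite, magnitude P.
Setting the final lengths equal and cancelling L: (α₁ − α₂)ΔT = P/(A₁E₁) + P/(A₂E₂).
|α₁ − α₂|·ΔT = 10.4×10⁻⁶ × 163 = 0.001695.
1/(A₁E₁) + 1/(A₂E₂) = 1/(215×117×10³) + 1/(1925×102×10³) = 4.485×10⁻⁸ N⁻¹.
So P = 0.001695 / 4.485×10⁻⁸ = 37.8 kN.
σ_{titanium alloy} = P/A₁ = 37800/215 = 175.8 MPa, compressive.

σ ≈ 176 MPa (compressive)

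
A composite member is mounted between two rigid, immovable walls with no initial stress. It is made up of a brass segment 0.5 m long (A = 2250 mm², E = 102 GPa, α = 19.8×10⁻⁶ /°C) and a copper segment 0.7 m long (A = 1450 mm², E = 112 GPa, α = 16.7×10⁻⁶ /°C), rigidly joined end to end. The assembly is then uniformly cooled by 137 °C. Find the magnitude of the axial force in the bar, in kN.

Free thermal contraction of the whole bar: Σ αᵢΔT Lᵢ = 19.8×10⁻⁶×137×500 + 16.7×10⁻⁶×137×700 = 2.958 mm.
The rigid supports impose zero overall length change; the single axial force P common to all segments must satisfy P Σ Lᵢ/(AᵢEᵢ) = δ_free.
Σ Lᵢ/(AᵢEᵢ) = 500/(2250×102×10³) + 700/(1450×112×10³) = 6.489×10⁻⁶ mm/N.
P = 2.958 / 6.489×10⁻⁶ = 455800 N = 455.8 kN, tensile.

P ≈ 456 kN (tensile)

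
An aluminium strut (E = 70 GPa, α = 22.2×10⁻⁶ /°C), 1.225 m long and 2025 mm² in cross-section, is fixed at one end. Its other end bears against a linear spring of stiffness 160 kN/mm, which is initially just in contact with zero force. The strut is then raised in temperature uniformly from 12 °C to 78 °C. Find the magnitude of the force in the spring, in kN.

P ≈ 121 kN

If the spring were absent the strut would lengthen by αΔT L = 22.2×10⁻⁶ × 66 × 1225 = 1.795 mm.
With a force P in the spring, the elastic change of the strut is PL/(AE) and that of the spring is P/k; compatibility requires their sum to equal δ_free.
P [ L/(AE) + 1/k ] = δ_free → P [ 1225/(2025×70×10³) + 1/(160×10³) ] = 1.795.
P = 1.795 / 1.489×10⁻⁵ = 120500 N.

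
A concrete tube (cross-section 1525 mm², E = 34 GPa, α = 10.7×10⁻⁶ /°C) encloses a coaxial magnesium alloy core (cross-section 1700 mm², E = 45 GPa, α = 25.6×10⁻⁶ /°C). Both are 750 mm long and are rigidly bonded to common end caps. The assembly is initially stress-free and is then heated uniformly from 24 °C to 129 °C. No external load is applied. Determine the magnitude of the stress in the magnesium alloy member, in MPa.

Both members must finish at the same length. With the larger α, the magnesium alloy tends to over-expand; the plates restrain it, putting the magnesium alloy in compression and the concrete in tension. With no external load the two internal forces are equal and opposite, magnitude P.
Equating the net (thermal + elastic) strains gives |α₁ − α₂|·ΔT = P·[1/(A₁E₁) + 1/(A₂E₂)].
|α₁ − α₂|·ΔT = 14.9×10⁻⁶ × 105 = 0.001565.
1/(A₁E₁) + 1/(A₂E₂) = 1/(1525×34×10³) + 1/(1700×45×10³) = 3.236×10⁻⁸ N⁻¹.
P = 0.001565 / 3.236×10⁻⁸ = 48350 N = 48.35 kN.
σ_{magnesium alloy} = P/A₂ = 48350/1700 = 28.44 MPa, compressive.

σ ≈ 28.4 MPa (compressive)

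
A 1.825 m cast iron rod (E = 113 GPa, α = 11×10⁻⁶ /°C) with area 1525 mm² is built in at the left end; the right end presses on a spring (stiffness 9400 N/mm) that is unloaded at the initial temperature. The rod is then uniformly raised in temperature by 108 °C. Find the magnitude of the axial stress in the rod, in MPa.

σ ≈ 12.2 MPa (compressive)

If the spring were absent the rod would lengthen by αΔT L = 11×10⁻⁶ × 108 × 1825 = 2.168 mm.
With a force P in the spring, the elastic change of the rod is PL/(AE) and that of the spring is P/k; compatibility requires their sum to equal δ_free.
So P = δ_free / [L/(AE) + 1/k] = 2.168 / [ 1825/(1525×113×10³) + 1/(9400) ].
P = 2.168 / 0.000117 = 18530 N.
σ = P/A = 18530/1525 = 12.15 MPa.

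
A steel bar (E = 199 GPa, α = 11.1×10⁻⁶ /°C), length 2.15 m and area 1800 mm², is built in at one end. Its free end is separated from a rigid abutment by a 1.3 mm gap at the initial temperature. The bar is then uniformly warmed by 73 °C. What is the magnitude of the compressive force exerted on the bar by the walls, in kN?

P ≈ 73.7 kN

Unrestrained expansion: δ_free = αΔT L = 11.1×10⁻⁶ × 73 × 2150 = 1.742 mm.
After closing the 1.3 mm clearance, 1.742 − 1.3 = 0.4421 mm of expansion remains to be suppressed by the wall.
Compatibility: PL/(AE) = 0.4421 mm, so σ = P/A = E × (0.4421/2150) = 40.92 MPa.
Force on the wall = σA = 40.92 × 1800 mm² = 73.66 kN.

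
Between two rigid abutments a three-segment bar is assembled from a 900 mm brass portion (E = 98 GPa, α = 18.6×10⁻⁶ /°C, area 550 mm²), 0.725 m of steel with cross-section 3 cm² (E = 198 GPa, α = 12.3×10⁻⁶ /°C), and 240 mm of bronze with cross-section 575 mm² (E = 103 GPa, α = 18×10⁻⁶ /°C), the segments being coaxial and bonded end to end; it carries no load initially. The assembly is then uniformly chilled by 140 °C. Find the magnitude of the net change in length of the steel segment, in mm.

With the walls removed the bar would change length by δ_free = Σ αᵢΔT Lᵢ = 18.6×10⁻⁶×140×900 + 12.3×10⁻⁶×140×725 + 18×10⁻⁶×140×240 = 4.197 mm.
The walls prevent any net length change, so an axial force P (same in every segment) develops. Compatibility: P · Σ Lᵢ/(AᵢEᵢ) = δ_free.
Σ Lᵢ/(AᵢEᵢ) = 900/(550×98×10³) + 725/(300×198×10³) + 240/(575×103×10³) = 3.296×10⁻⁵ mm/N.
P = 4.197 / 3.296×10⁻⁵ = 127300 N = 127.3 kN, tensile.
For the steel segment, free thermal change = 12.3×10⁻⁶×140×725 = 1.248 mm and elastic change from P = 127300×725/(300×198×10³) = 1.554 mm; these oppose, so the net change is 0.306 mm (segment lengthens).

|ΔL| ≈ 0.306 mm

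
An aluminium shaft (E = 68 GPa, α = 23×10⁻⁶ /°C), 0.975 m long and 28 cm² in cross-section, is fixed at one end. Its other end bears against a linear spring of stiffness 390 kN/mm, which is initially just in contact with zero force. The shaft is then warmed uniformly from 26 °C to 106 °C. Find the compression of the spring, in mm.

Free thermal expansion: δ_free = αΔT L = 23×10⁻⁶ × 80 × 975 = 1.794 mm.
With a force P in the spring, the elastic change of the shaft is PL/(AE) and that of the spring is P/k; compatibility requires their sum to equal δ_free.
So P = δ_free / [L/(AE) + 1/k] = 1.794 / [ 975/(2800×68×10³) + 1/(390×10³) ].
P = 1.794 / 7.685×10⁻⁶ = 233400 N.
Spring compression = P/k = 233400/(390×10³) = 0.5986 mm.

δ ≈ 0.599 mm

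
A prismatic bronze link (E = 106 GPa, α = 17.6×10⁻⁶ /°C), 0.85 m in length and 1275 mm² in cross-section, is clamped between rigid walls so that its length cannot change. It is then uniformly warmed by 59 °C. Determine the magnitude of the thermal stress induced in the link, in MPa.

The supports are rigid, so the total axial strain is zero. The restrained thermal strain is ε = αΔT = 17.6×10⁻⁶ × 59 = 1038.4×10⁻⁶.
σ = EαΔT = 106×10³ × 17.6×10⁻⁶ × 59 = 110.1 MPa (compressive; the link is trying to expand).

σ ≈ 110 MPa (compressive)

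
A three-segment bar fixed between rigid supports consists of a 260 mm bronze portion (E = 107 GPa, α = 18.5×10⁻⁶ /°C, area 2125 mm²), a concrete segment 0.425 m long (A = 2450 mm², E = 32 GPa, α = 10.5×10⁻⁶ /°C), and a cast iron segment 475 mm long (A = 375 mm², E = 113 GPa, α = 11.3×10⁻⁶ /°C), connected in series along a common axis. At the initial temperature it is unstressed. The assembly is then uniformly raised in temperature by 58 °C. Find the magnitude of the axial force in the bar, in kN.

Free thermal expansion of the whole bar: Σ αᵢΔT Lᵢ = 18.5×10⁻⁶×58×260 + 10.5×10⁻⁶×58×425 + 11.3×10⁻⁶×58×475 = 0.8491 mm.
Since the ends are fixed, an axial force P builds up, equal in every segment, with P · Σ Lᵢ/(AᵢEᵢ) = δ_free.
The series flexibility is Σ Lᵢ/(AᵢEᵢ) = 260/(2125×107×10³) + 425/(2450×32×10³) + 475/(375×113×10³) = 1.777×10⁻⁵ mm/N.
So P = 0.8491 / 1.777×10⁻⁵ = 47.77 kN, compressive.

P ≈ 47.8 kN (compressive)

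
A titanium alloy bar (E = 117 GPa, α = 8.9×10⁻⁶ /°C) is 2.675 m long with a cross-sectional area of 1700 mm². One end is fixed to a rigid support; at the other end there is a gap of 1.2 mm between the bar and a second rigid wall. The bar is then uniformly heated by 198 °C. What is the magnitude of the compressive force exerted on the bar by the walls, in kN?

P ≈ 261 kN

Unrestrained expansion: δ_free = αΔT L = 8.9×10⁻⁶ × 198 × 2675 = 4.714 mm.
After closing the 1.2 mm clearance, 4.714 − 1.2 = 3.514 mm of expansion remains to be suppressed by the wall.
So σ = E(δ_free − g)/L = 117×10³ × 3.514/2675 = 153.7 MPa.
P = σA = 153.7 × 1700 = 261.3 kN.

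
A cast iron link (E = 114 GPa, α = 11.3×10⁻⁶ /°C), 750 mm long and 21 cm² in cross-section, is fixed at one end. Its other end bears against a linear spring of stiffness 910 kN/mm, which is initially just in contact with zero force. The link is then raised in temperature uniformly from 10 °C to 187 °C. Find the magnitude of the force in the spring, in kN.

The unrestrained thermal change is αΔT L = 11.3×10⁻⁶ × 177 × 750 = 1.5 mm.
With a force P in the spring, the elastic change of the link is PL/(AE) and that of the spring is P/k; compatibility requires their sum to equal δ_free.
So P = δ_free / [L/(AE) + 1/k] = 1.5 / [ 750/(2100×114×10³) + 1/(910×10³) ].
P = 1.5 / 4.232×10⁻⁶ = 354500 N.

P ≈ 354 kN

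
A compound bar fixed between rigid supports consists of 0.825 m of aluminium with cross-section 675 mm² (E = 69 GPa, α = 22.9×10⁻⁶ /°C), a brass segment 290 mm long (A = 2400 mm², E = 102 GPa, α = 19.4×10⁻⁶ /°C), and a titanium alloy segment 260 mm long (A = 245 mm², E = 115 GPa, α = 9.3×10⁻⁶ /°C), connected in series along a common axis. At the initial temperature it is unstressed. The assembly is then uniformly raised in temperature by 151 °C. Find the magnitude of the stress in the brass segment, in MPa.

σ ≈ 60.3 MPa (compressive)

If the supports were absent, the total length change would be Σ αᵢΔT Lᵢ = 22.9×10⁻⁶×151×825 + 19.4×10⁻⁶×151×290 + 9.3×10⁻⁶×151×260 = 4.067 mm.
The walls prevent any net length change, so an axial force P (same in every segment) develops. Compatibility: P · Σ Lᵢ/(AᵢEᵢ) = δ_free.
The series flexibility is Σ Lᵢ/(AᵢEᵢ) = 825/(675×69×10³) + 290/(2400×102×10³) + 260/(245×115×10³) = 2.813×10⁻⁵ mm/N.
P = 4.067 / 2.813×10⁻⁵ = 144600 N = 144.6 kN, compressive.
σ_{brass} = P / A = 144600 / 2400 = 60.26 MPa.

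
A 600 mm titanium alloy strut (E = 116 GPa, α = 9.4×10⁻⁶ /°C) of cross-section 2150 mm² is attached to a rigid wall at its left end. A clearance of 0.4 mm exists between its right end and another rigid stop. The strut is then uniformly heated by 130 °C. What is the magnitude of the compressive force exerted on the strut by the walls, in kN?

If the wall were absent the strut would grow by αΔT L = 9.4×10⁻⁶ × 130 × 600 = 0.7332 mm.
This exceeds the 0.4 mm gap, so the wall pushes back. The portion of expansion that must be recovered elastically is δ_free − gap = 0.7332 − 0.4 = 0.3332 mm.
That suppressed elongation corresponds to σ = E·Δ/L = 116×10³ × 0.3332/600 = 64.42 MPa.
Force on the wall = σA = 64.42 × 2150 mm² = 138.5 kN.

P ≈ 139 kN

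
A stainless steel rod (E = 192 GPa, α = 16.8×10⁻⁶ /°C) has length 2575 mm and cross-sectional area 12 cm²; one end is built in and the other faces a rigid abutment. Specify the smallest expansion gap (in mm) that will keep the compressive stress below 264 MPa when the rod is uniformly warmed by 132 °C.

g ≈ 2.17 mm

Free expansion if unrestrained: δ_free = αΔT L = 16.8×10⁻⁶ × 132 × 2575 = 5.71 mm.
At the allowable stress the elastic shortening the wall may impose is σL/E = 264 × 2575 / (192×10³) = 3.541 mm.
So the gap has to take up the difference, g_min = δ_free − σL/E = 5.71 − 3.541 = 2.17 mm.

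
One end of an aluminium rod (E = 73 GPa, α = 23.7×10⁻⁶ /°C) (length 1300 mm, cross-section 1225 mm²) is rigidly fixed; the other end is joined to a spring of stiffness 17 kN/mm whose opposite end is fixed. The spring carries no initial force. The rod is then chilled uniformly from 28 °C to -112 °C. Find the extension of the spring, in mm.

δ ≈ 3.46 mm

Free thermal contraction: δ_free = αΔT L = 23.7×10⁻⁶ × 140 × 1300 = 4.313 mm.
Let P be the tensile force in the spring. The rod extends elastically by PL/(AE) and the spring stretches by P/k; together these equal δ_free.
P [ L/(AE) + 1/k ] = δ_free → P [ 1300/(1225×73×10³) + 1/(17×10³) ] = 4.313.
P = 4.313 / 7.336×10⁻⁵ = 58800 N.
Spring extension = P/k = 58800/(17×10³) = 3.459 mm.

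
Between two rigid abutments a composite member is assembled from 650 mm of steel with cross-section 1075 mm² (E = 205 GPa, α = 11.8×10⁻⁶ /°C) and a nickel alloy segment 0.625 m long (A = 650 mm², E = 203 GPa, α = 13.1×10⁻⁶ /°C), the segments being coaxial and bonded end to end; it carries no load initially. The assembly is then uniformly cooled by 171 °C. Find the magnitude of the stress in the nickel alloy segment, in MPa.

σ ≈ 543 MPa (tensile)

If the supports were absent, the total length change would be Σ αᵢΔT Lᵢ = 11.8×10⁻⁶×171×650 + 13.1×10⁻⁶×171×625 = 2.712 mm.
The walls prevent any net length change, so an axial force P (same in every segment) develops. Compatibility: P · Σ Lᵢ/(AᵢEᵢ) = δ_free.
Σ Lᵢ/(AᵢEᵢ) = 650/(1075×205×10³) + 625/(650×203×10³) = 7.686×10⁻⁶ mm/N.
Hence P = δ_free / Σ(L/AE) = 2.712/7.686×10⁻⁶ = 352.8 kN (tensile).
σ_{nickel alloy} = P / A = 352800 / 650 = 542.8 MPa.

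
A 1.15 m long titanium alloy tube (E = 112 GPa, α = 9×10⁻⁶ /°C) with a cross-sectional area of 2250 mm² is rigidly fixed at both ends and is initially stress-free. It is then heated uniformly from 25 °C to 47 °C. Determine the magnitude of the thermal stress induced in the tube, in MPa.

σ ≈ 22.2 MPa (compressive)

With length fixed, the mechanical strain must cancel the thermal strain αΔT = 9×10⁻⁶ × 22 = 198×10⁻⁶.
Hence σ = E·αΔT = 112×10³ × 198×10⁻⁶ = 22.18 MPa, compressive.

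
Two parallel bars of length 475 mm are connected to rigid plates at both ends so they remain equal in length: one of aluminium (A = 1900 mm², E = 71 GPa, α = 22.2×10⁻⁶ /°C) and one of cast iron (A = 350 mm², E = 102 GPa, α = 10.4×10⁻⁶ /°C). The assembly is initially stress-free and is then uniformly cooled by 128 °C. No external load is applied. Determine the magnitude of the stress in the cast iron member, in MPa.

σ ≈ 122 MPa (compressive)

Both members must finish at the same length. With the larger α, the aluminium tends to over-contract; the plates restrain it, putting the aluminium in tension and the cast iron in compression. With no external load the two internal forces are equal and opposite, magnitude P.
Setting the final lengths equal and cancelling L: (α₁ − α₂)ΔT = P/(A₁E₁) + P/(A₂E₂).
|α₁ − α₂|·ΔT = 11.8×10⁻⁶ × 128 = 0.00151.
1/(A₁E₁) + 1/(A₂E₂) = 1/(1900×71×10³) + 1/(350×102×10³) = 3.542×10⁻⁸ N⁻¹.
P = 0.00151 / 3.542×10⁻⁸ = 42640 N = 42.64 kN.
σ_{cast iron} = P/A₂ = 42640/350 = 121.8 MPa, compressive.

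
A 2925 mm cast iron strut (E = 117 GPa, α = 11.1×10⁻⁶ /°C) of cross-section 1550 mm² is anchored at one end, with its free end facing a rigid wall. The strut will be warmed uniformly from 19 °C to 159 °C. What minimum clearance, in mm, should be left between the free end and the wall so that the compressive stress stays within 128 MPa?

With no wall the strut would lengthen by αΔT L = 11.1×10⁻⁶ × 140 × 2925 = 4.545 mm.
A stress of 128 MPa corresponds to the wall pushing the strut back by σL/E = 128×2925/(117×10³) = 3.2 mm.
The gap must absorb the remainder: g_min = 4.545 − 3.2 = 1.345 mm.

g ≈ 1.35 mm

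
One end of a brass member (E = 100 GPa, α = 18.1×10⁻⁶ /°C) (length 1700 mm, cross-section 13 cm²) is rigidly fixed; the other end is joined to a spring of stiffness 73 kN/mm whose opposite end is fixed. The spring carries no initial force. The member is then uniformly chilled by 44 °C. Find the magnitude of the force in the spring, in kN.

P ≈ 50.6 kN

Free thermal contraction: δ_free = αΔT L = 18.1×10⁻⁶ × 44 × 1700 = 1.354 mm.
Let P be the tensile force in the spring. The member extends elastically by PL/(AE) and the spring stretches by P/k; together these equal δ_free.
P [ L/(AE) + 1/k ] = δ_free → P [ 1700/(1300×100×10³) + 1/(73×10³) ] = 1.354.
P = 1.354 / 2.678×10⁻⁵ = 50560 N.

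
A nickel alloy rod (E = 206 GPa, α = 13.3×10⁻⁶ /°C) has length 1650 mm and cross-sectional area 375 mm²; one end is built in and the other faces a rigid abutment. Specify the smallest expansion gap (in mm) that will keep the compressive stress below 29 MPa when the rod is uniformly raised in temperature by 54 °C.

Free expansion if unrestrained: δ_free = αΔT L = 13.3×10⁻⁶ × 54 × 1650 = 1.185 mm.
At the allowable stress the elastic shortening the wall may impose is σL/E = 29 × 1650 / (206×10³) = 0.2323 mm.
The gap must absorb the remainder: g_min = 1.185 − 0.2323 = 0.9527 mm.

g ≈ 0.953 mm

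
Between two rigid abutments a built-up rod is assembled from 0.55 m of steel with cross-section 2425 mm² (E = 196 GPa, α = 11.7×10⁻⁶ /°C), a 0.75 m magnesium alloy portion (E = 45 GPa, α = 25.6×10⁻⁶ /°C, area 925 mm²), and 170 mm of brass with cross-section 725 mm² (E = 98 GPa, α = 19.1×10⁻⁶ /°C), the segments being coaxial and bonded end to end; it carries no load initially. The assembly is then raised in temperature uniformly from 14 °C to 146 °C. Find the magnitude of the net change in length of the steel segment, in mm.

With the walls removed the bar would change length by δ_free = Σ αᵢΔT Lᵢ = 11.7×10⁻⁶×132×550 + 25.6×10⁻⁶×132×750 + 19.1×10⁻⁶×132×170 = 3.812 mm.
The rigid supports impose zero overall length change; the single axial force P common to all segments must satisfy P Σ Lᵢ/(AᵢEᵢ) = δ_free.
The series flexibility is Σ Lᵢ/(AᵢEᵢ) = 550/(2425×196×10³) + 750/(925×45×10³) + 170/(725×98×10³) = 2.157×10⁻⁵ mm/N.
So P = 3.812 / 2.157×10⁻⁵ = 176.8 kN, compressive.
For the steel segment, free thermal change = 11.7×10⁻⁶×132×550 = 0.8494 mm and elastic change from P = 176800×550/(2425×196×10³) = 0.2045 mm; these oppose, so the net change is 0.645 mm (segment lengthens).

|ΔL| ≈ 0.645 mm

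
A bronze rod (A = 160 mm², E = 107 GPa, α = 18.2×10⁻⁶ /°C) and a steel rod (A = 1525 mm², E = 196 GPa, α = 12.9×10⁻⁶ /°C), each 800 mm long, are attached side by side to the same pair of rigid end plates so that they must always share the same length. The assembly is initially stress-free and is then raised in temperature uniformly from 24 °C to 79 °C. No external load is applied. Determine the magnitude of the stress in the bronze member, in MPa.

Equilibrium of a rigid end plate with no external load gives equal and opposite internal forces ±P in the two members. Since α_{bronze} > α_{steel}, heating drives the bronze into compression and the steel into tension.
Setting the final lengths equal and cancelling L: (α₁ − α₂)ΔT = P/(A₁E₁) + P/(A₂E₂).
|α₁ − α₂|·ΔT = 5.3×10⁻⁶ × 55 = 0.0002915.
1/(A₁E₁) + 1/(A₂E₂) = 1/(160×107×10³) + 1/(1525×196×10³) = 6.176×10⁻⁸ N⁻¹.
P = 0.0002915 / 6.176×10⁻⁸ = 4720 N = 4.72 kN.
σ_{bronze} = P/A₁ = 4720/160 = 29.5 MPa, compressive.

σ ≈ 29.5 MPa (compressive)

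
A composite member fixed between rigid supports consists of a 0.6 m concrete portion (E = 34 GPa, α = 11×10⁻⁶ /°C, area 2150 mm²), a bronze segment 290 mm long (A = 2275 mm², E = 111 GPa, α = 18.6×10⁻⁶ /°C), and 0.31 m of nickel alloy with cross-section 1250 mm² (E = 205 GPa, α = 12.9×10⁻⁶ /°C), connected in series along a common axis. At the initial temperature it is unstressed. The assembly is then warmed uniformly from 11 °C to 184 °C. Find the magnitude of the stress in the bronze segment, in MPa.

Free thermal expansion of the whole bar: Σ αᵢΔT Lᵢ = 11×10⁻⁶×173×600 + 18.6×10⁻⁶×173×290 + 12.9×10⁻⁶×173×310 = 2.767 mm.
The rigid supports impose zero overall length change; the single axial force P common to all segments must satisfy P Σ Lᵢ/(AᵢEᵢ) = δ_free.
The series flexibility is Σ Lᵢ/(AᵢEᵢ) = 600/(2150×34×10³) + 290/(2275×111×10³) + 310/(1250×205×10³) = 1.057×10⁻⁵ mm/N.
Hence P = δ_free / Σ(L/AE) = 2.767/1.057×10⁻⁵ = 261.9 kN (compressive).
σ_{bronze} = P / A = 261900 / 2275 = 115.1 MPa.

σ ≈ 115 MPa (compressive)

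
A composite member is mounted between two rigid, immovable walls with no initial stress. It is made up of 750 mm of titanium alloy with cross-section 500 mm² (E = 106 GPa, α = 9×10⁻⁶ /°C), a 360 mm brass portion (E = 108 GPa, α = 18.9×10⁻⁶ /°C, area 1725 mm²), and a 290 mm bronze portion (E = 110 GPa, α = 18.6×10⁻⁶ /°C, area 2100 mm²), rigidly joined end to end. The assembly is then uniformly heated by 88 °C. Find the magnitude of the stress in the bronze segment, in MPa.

If the supports were absent, the total length change would be Σ αᵢΔT Lᵢ = 9×10⁻⁶×88×750 + 18.9×10⁻⁶×88×360 + 18.6×10⁻⁶×88×290 = 1.667 mm.
The rigid supports impose zero overall length change; the single axial force P common to all segments must satisfy P Σ Lᵢ/(AᵢEᵢ) = δ_free.
The series flexibility is Σ Lᵢ/(AᵢEᵢ) = 750/(500×106×10³) + 360/(1725×108×10³) + 290/(2100×110×10³) = 1.734×10⁻⁵ mm/N.
P = 1.667 / 1.734×10⁻⁵ = 96170 N = 96.17 kN, compressive.
σ_{bronze} = P / A = 96170 / 2100 = 45.79 MPa.

σ ≈ 45.8 MPa (compressive)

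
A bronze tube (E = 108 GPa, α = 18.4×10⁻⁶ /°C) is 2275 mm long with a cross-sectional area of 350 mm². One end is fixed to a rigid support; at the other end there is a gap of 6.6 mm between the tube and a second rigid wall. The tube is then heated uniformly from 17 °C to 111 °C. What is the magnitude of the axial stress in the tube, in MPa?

Unrestrained expansion: δ_free = αΔT L = 18.4×10⁻⁶ × 94 × 2275 = 3.935 mm.
This is smaller than the 6.6 mm clearance, so the tube expands freely without reaching the stop — the stress is zero.

σ ≈ 0 MPa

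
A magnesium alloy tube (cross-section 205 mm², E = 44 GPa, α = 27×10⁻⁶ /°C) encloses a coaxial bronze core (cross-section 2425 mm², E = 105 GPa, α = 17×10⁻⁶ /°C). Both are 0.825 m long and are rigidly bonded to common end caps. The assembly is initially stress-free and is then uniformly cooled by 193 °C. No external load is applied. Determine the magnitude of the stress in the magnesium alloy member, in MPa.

Equilibrium of a rigid end plate with no external load gives equal and opposite internal forces ±P in the two members. Since α_{magnesium alloy} > α_{bronze}, cooling drives the magnesium alloy into tension and the bronze into compression.
Compatibility of the two members (thermal + elastic change equal): (α₁ − α₂)ΔT = P·[1/(A₁E₁) + 1/(A₂E₂)].
|α₁ − α₂|·ΔT = 10×10⁻⁶ × 193 = 0.00193.
1/(A₁E₁) + 1/(A₂E₂) = 1/(205×44×10³) + 1/(2425×105×10³) = 1.148×10⁻⁷ N⁻¹.
P = 0.00193 / 1.148×10⁻⁷ = 16810 N = 16.81 kN.
σ_{magnesium alloy} = P/A₁ = 16810/205 = 82.01 MPa, tensile.

σ ≈ 82 MPa (tensile)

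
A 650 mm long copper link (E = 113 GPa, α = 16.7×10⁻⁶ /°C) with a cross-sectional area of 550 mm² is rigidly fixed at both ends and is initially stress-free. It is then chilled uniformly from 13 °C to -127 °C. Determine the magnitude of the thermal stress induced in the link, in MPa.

With length fixed, the mechanical strain must cancel the thermal strain αΔT = 16.7×10⁻⁶ × 140 = 2338×10⁻⁶.
The stress required to suppress this strain is σ = Eε = 113×10³ × 2338×10⁻⁶ = 264.2 MPa, tensile since the link is trying to contract.

σ ≈ 264 MPa (tensile)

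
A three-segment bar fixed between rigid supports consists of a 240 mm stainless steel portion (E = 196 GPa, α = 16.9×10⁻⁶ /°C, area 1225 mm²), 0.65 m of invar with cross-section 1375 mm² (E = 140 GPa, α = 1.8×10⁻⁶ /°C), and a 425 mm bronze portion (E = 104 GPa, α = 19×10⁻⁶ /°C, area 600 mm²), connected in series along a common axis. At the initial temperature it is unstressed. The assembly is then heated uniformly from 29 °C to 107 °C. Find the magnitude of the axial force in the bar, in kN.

P ≈ 92.7 kN (compressive)

With the walls removed the bar would change length by δ_free = Σ αᵢΔT Lᵢ = 16.9×10⁻⁶×78×240 + 1.8×10⁻⁶×78×650 + 19×10⁻⁶×78×425 = 1.037 mm.
The rigid supports impose zero overall length change; the single axial force P common to all segments must satisfy P Σ Lᵢ/(AᵢEᵢ) = δ_free.
Σ Lᵢ/(AᵢEᵢ) = 240/(1225×196×10³) + 650/(1375×140×10³) + 425/(600×104×10³) = 1.119×10⁻⁵ mm/N.
So P = 1.037 / 1.119×10⁻⁵ = 92.74 kN, compressive.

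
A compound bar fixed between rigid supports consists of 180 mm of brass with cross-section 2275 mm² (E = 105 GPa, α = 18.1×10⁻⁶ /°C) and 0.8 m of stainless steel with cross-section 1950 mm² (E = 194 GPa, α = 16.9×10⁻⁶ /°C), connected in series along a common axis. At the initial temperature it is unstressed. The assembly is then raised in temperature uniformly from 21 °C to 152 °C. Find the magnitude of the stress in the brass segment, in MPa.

If the supports were absent, the total length change would be Σ αᵢΔT Lᵢ = 18.1×10⁻⁶×131×180 + 16.9×10⁻⁶×131×800 = 2.198 mm.
The walls prevent any net length change, so an axial force P (same in every segment) develops. Compatibility: P · Σ Lᵢ/(AᵢEᵢ) = δ_free.
Σ Lᵢ/(AᵢEᵢ) = 180/(2275×105×10³) + 800/(1950×194×10³) = 2.868×10⁻⁶ mm/N.
P = 2.198 / 2.868×10⁻⁶ = 766300 N = 766.3 kN, compressive.
σ_{brass} = P / A = 766300 / 2275 = 336.8 MPa.

σ ≈ 337 MPa (compressive)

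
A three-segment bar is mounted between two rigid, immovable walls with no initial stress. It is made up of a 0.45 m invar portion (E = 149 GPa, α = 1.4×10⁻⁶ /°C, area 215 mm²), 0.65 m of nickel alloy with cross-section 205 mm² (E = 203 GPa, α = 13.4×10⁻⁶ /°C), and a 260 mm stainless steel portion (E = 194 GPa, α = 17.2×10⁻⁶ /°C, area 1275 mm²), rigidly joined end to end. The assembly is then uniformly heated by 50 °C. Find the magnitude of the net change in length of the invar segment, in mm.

|ΔL| ≈ 0.284 mm

If the supports were absent, the total length change would be Σ αᵢΔT Lᵢ = 1.4×10⁻⁶×50×450 + 13.4×10⁻⁶×50×650 + 17.2×10⁻⁶×50×260 = 0.6906 mm.
The rigid supports impose zero overall length change; the single axial force P common to all segments must satisfy P Σ Lᵢ/(AᵢEᵢ) = δ_free.
The series flexibility is Σ Lᵢ/(AᵢEᵢ) = 450/(215×149×10³) + 650/(205×203×10³) + 260/(1275×194×10³) = 3.072×10⁻⁵ mm/N.
So P = 0.6906 / 3.072×10⁻⁵ = 22.48 kN, compressive.
For the invar segment, free thermal change = 1.4×10⁻⁶×50×450 = 0.0315 mm and elastic change from P = 22480×450/(215×149×10³) = 0.3158 mm; these oppose, so the net change is 0.284 mm (segment shortens).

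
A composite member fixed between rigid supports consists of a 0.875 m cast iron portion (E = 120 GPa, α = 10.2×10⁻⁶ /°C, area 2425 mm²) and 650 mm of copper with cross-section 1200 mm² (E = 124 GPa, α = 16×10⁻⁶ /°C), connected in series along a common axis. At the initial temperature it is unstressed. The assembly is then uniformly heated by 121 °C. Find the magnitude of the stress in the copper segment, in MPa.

σ ≈ 264 MPa (compressive)

If the supports were absent, the total length change would be Σ αᵢΔT Lᵢ = 10.2×10⁻⁶×121×875 + 16×10⁻⁶×121×650 = 2.338 mm.
The rigid supports impose zero overall length change; the single axial force P common to all segments must satisfy P Σ Lᵢ/(AᵢEᵢ) = δ_free.
The series flexibility is Σ Lᵢ/(AᵢEᵢ) = 875/(2425×120×10³) + 650/(1200×124×10³) = 7.375×10⁻⁶ mm/N.
P = 2.338 / 7.375×10⁻⁶ = 317100 N = 317.1 kN, compressive.
σ_{copper} = P / A = 317100 / 1200 = 264.2 MPa.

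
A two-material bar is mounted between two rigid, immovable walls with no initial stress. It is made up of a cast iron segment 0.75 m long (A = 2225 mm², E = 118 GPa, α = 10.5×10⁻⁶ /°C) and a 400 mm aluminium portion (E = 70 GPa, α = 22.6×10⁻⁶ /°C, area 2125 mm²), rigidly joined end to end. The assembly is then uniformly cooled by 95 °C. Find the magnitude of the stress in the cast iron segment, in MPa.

σ ≈ 130 MPa (tensile)

Free thermal contraction of the whole bar: Σ αᵢΔT Lᵢ = 10.5×10⁻⁶×95×750 + 22.6×10⁻⁶×95×400 = 1.607 mm.
The rigid supports impose zero overall length change; the single axial force P common to all segments must satisfy P Σ Lᵢ/(AᵢEᵢ) = δ_free.
Σ Lᵢ/(AᵢEᵢ) = 750/(2225×118×10³) + 400/(2125×70×10³) = 5.546×10⁻⁶ mm/N.
Hence P = δ_free / Σ(L/AE) = 1.607/5.546×10⁻⁶ = 289.8 kN (tensile).
σ_{cast iron} = P / A = 289800 / 2225 = 130.2 MPa.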